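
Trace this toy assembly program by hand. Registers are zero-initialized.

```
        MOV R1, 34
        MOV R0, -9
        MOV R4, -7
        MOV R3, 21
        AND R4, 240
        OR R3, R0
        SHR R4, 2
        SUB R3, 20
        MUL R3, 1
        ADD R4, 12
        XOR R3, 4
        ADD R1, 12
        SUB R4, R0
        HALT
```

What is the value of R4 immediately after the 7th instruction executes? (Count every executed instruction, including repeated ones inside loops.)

R1=34
R0=-9
R4=-7
R3=21
R4=(-7)&240=240
R3=21|(-9)=-9
R4=240>>2=60
After step 7: R4 = 60.

60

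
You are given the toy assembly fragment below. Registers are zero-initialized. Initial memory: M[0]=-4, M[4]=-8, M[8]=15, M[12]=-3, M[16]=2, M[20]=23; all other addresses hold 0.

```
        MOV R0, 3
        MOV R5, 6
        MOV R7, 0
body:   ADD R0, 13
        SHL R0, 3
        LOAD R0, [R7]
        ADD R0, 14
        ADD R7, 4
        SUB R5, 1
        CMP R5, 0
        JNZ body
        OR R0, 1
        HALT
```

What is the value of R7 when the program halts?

24

after MOV R0, 3: R0=3
after MOV R5, 6: R5=6
after MOV R7, 0: R7=0
after ADD R0, 13: R0=3+13=16
after SHL R0, 3: R0=16<<3=128
after LOAD R0, [R7]: R0=M[0]=-4
after ADD R0, 14: R0=(-4)+14=10
after ADD R7, 4: R7=0+4=4
after SUB R5, 1: R5=6-1=5
CMP R5, 0  (cmp 5,0)
JNZ body: taken
after ADD R0, 13: R0=10+13=23
after SHL R0, 3: R0=23<<3=184
after LOAD R0, [R7]: R0=M[4]=-8
after ADD R0, 14: R0=(-8)+14=6
after ADD R7, 4: R7=4+4=8
after SUB R5, 1: R5=5-1=4
CMP R5, 0  (cmp 4,0)
JNZ body: taken
after ADD R0, 13: R0=6+13=19
after SHL R0, 3: R0=19<<3=152
after LOAD R0, [R7]: R0=M[8]=15
after ADD R0, 14: R0=15+14=29
after ADD R7, 4: R7=8+4=12
after SUB R5, 1: R5=4-1=3
CMP R5, 0  (cmp 3,0)
JNZ body: taken
after ADD R0, 13: R0=29+13=42
after SHL R0, 3: R0=42<<3=336
after LOAD R0, [R7]: R0=M[12]=-3
after ADD R0, 14: R0=(-3)+14=11
after ADD R7, 4: R7=12+4=16
after SUB R5, 1: R5=3-1=2
CMP R5, 0  (cmp 2,0)
JNZ body: taken
after ADD R0, 13: R0=11+13=24
after SHL R0, 3: R0=24<<3=192
after LOAD R0, [R7]: R0=M[16]=2
after ADD R0, 14: R0=2+14=16
after ADD R7, 4: R7=16+4=20
after SUB R5, 1: R5=2-1=1
CMP R5, 0  (cmp 1,0)
JNZ body: taken
after ADD R0, 13: R0=16+13=29
after SHL R0, 3: R0=29<<3=232
after LOAD R0, [R7]: R0=M[20]=23
after ADD R0, 14: R0=23+14=37
after ADD R7, 4: R7=20+4=24
after SUB R5, 1: R5=1-1=0
CMP R5, 0  (cmp 0,0)
JNZ body: not taken
after OR R0, 1: R0=37|1=37
halt.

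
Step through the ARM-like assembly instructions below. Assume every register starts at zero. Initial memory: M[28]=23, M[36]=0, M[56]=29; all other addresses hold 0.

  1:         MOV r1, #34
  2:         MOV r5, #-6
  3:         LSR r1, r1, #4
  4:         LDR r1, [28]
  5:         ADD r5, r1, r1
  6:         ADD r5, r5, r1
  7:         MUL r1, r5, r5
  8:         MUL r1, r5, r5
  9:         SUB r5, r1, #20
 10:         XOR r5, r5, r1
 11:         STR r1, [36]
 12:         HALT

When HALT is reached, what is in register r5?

MOV r1, #34 → r1=34
MOV r5, #-6 → r5=-6
LSR r1, r1, #4 → r1=34>>4=2
LDR r1, [28] → r1=M[28]=23
ADD r5, r1, r1 → r5=23+23=46
ADD r5, r5, r1 → r5=46+23=69
MUL r1, r5, r5 → r1=69*69=4761
MUL r1, r5, r5 → r1=69*69=4761
SUB r5, r1, #20 → r5=4761-20=4741
XOR r5, r5, r1 → r5=4741^4761=28
STR r1, [36] → M[36]=4761
halt.

28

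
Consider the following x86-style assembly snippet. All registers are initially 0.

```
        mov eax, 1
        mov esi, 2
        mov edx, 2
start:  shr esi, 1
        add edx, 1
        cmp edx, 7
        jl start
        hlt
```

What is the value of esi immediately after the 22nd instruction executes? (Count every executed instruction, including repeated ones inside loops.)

0

after mov eax, 1: eax=1
after mov esi, 2: esi=2
after mov edx, 2: edx=2
after shr esi, 1: esi=2>>1=1
after add edx, 1: edx=2+1=3
cmp edx, 7  (cmp 3,7)
jl start: taken
after shr esi, 1: esi=1>>1=0
after add edx, 1: edx=3+1=4
cmp edx, 7  (cmp 4,7)
jl start: taken
after shr esi, 1: esi=0>>1=0
after add edx, 1: edx=4+1=5
cmp edx, 7  (cmp 5,7)
jl start: taken
after shr esi, 1: esi=0>>1=0
after add edx, 1: edx=5+1=6
cmp edx, 7  (cmp 6,7)
jl start: taken
after shr esi, 1: esi=0>>1=0
after add edx, 1: edx=6+1=7
cmp edx, 7  (cmp 7,7)
After step 22: esi = 0.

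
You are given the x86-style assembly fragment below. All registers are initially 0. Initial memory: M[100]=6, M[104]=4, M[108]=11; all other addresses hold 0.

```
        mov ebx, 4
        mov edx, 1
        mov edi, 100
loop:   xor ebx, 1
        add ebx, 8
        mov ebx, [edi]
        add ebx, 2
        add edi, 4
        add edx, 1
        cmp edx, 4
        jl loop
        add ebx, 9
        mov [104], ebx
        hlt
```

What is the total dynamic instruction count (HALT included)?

after mov ebx, 4: ebx=4
after mov edx, 1: edx=1
after mov edi, 100: edi=100
after xor ebx, 1: ebx=4^1=5
after add ebx, 8: ebx=5+8=13
after mov ebx, [edi]: ebx=M[100]=6
after add ebx, 2: ebx=6+2=8
after add edi, 4: edi=100+4=104
after add edx, 1: edx=1+1=2
cmp edx, 4  (cmp 2,4)
jl loop: taken
after xor ebx, 1: ebx=8^1=9
after add ebx, 8: ebx=9+8=17
after mov ebx, [edi]: ebx=M[104]=4
after add ebx, 2: ebx=4+2=6
after add edi, 4: edi=104+4=108
after add edx, 1: edx=2+1=3
cmp edx, 4  (cmp 3,4)
jl loop: taken
after xor ebx, 1: ebx=6^1=7
after add ebx, 8: ebx=7+8=15
after mov ebx, [edi]: ebx=M[108]=11
after add ebx, 2: ebx=11+2=13
after add edi, 4: edi=108+4=112
after add edx, 1: edx=3+1=4
cmp edx, 4  (cmp 4,4)
jl loop: not taken
after add ebx, 9: ebx=13+9=22
mov [104], ebx → M[104]=22
halt.
Total executed instructions: 30.

30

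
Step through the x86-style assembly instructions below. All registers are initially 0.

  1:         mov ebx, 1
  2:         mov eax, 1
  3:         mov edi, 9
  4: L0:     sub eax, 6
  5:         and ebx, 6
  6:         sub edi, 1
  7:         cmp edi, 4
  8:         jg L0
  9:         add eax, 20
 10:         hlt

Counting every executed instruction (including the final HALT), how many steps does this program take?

after mov ebx, 1: ebx=1
after mov eax, 1: eax=1
after mov edi, 9: edi=9
after sub eax, 6: eax=1-6=-5
after and ebx, 6: ebx=1&6=0
after sub edi, 1: edi=9-1=8
cmp edi, 4  (cmp 8,4)
jg L0: taken
after sub eax, 6: eax=(-5)-6=-11
after and ebx, 6: ebx=0&6=0
after sub edi, 1: edi=8-1=7
cmp edi, 4  (cmp 7,4)
jg L0: taken
after sub eax, 6: eax=(-11)-6=-17
after and ebx, 6: ebx=0&6=0
after sub edi, 1: edi=7-1=6
cmp edi, 4  (cmp 6,4)
jg L0: taken
after sub eax, 6: eax=(-17)-6=-23
after and ebx, 6: ebx=0&6=0
after sub edi, 1: edi=6-1=5
cmp edi, 4  (cmp 5,4)
jg L0: taken
after sub eax, 6: eax=(-23)-6=-29
after and ebx, 6: ebx=0&6=0
after sub edi, 1: edi=5-1=4
cmp edi, 4  (cmp 4,4)
jg L0: not taken
after add eax, 20: eax=(-29)+20=-9
halt.
Total executed instructions: 30.

30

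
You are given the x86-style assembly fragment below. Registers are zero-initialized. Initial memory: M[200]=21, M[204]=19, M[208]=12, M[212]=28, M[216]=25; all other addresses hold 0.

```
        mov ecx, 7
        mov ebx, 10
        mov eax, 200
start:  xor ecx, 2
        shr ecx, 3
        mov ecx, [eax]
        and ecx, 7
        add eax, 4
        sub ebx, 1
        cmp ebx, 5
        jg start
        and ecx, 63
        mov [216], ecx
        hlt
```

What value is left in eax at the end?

220

ecx=7
ebx=10
eax=200
ecx=7^2=5
ecx=5>>3=0
ecx=M[200]=21
ecx=21&7=5
eax=200+4=204
ebx=10-1=9
cmp ebx, 5  (cmp 9,5)
jg start: taken
ecx=5^2=7
ecx=7>>3=0
ecx=M[204]=19
ecx=19&7=3
eax=204+4=208
ebx=9-1=8
cmp ebx, 5  (cmp 8,5)
jg start: taken
ecx=3^2=1
ecx=1>>3=0
ecx=M[208]=12
ecx=12&7=4
eax=208+4=212
ebx=8-1=7
cmp ebx, 5  (cmp 7,5)
jg start: taken
ecx=4^2=6
ecx=6>>3=0
ecx=M[212]=28
ecx=28&7=4
eax=212+4=216
ebx=7-1=6
cmp ebx, 5  (cmp 6,5)
jg start: taken
ecx=4^2=6
ecx=6>>3=0
ecx=M[216]=25
ecx=25&7=1
eax=216+4=220
ebx=6-1=5
cmp ebx, 5  (cmp 5,5)
jg start: not taken
ecx=1&63=1
mov [216], ecx → M[216]=1
halt.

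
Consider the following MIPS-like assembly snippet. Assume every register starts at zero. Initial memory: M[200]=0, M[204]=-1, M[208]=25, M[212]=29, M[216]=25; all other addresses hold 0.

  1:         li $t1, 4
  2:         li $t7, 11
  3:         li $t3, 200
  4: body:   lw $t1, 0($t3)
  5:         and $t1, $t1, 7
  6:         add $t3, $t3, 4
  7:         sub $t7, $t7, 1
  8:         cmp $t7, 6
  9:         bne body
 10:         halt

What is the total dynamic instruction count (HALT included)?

$t1=4
$t7=11
$t3=200
$t1=M[200]=0
$t1=0&7=0
$t3=200+4=204
$t7=11-1=10
cmp $t7, 6  (cmp 10,6)
bne body: taken
$t1=M[204]=-1
$t1=(-1)&7=7
$t3=204+4=208
$t7=10-1=9
cmp $t7, 6  (cmp 9,6)
bne body: taken
$t1=M[208]=25
$t1=25&7=1
$t3=208+4=212
$t7=9-1=8
cmp $t7, 6  (cmp 8,6)
bne body: taken
$t1=M[212]=29
$t1=29&7=5
$t3=212+4=216
$t7=8-1=7
cmp $t7, 6  (cmp 7,6)
bne body: taken
$t1=M[216]=25
$t1=25&7=1
$t3=216+4=220
$t7=7-1=6
cmp $t7, 6  (cmp 6,6)
bne body: not taken
halt.
Total executed instructions: 34.

34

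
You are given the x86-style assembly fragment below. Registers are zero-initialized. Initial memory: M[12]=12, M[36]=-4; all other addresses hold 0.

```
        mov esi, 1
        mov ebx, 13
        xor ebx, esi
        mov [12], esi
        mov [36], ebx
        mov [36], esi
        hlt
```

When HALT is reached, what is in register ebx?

after mov esi, 1: esi=1
after mov ebx, 13: ebx=13
after xor ebx, esi: ebx=13^1=12
mov [12], esi → M[12]=1
mov [36], ebx → M[36]=12
mov [36], esi → M[36]=1
halt.

12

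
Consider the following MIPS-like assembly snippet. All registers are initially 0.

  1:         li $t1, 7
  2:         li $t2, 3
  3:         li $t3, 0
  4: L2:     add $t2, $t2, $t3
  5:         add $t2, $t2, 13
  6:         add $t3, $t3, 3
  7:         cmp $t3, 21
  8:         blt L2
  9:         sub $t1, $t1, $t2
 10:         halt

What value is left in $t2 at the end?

157

$t1=7
$t2=3
$t3=0
$t2=3+0=3
$t2=3+13=16
$t3=0+3=3
cmp $t3, 21  (cmp 3,21)
blt L2: taken
$t2=16+3=19
$t2=19+13=32
$t3=3+3=6
cmp $t3, 21  (cmp 6,21)
blt L2: taken
$t2=32+6=38
$t2=38+13=51
$t3=6+3=9
cmp $t3, 21  (cmp 9,21)
blt L2: taken
$t2=51+9=60
$t2=60+13=73
$t3=9+3=12
cmp $t3, 21  (cmp 12,21)
blt L2: taken
$t2=73+12=85
$t2=85+13=98
$t3=12+3=15
cmp $t3, 21  (cmp 15,21)
blt L2: taken
$t2=98+15=113
$t2=113+13=126
$t3=15+3=18
cmp $t3, 21  (cmp 18,21)
blt L2: taken
$t2=126+18=144
$t2=144+13=157
$t3=18+3=21
cmp $t3, 21  (cmp 21,21)
blt L2: not taken
$t1=7-157=-150
halt.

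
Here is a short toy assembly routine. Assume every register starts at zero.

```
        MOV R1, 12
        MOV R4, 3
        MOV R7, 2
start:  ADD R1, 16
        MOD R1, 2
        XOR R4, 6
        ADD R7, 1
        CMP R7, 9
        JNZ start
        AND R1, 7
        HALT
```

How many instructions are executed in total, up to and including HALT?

47

R1=12
R4=3
R7=2
R1=12+16=28
R1=28%2=0
R4=3^6=5
R7=2+1=3
CMP R7, 9  (cmp 3,9)
JNZ start: taken
R1=0+16=16
R1=16%2=0
R4=5^6=3
R7=3+1=4
CMP R7, 9  (cmp 4,9)
JNZ start: taken
R1=0+16=16
R1=16%2=0
R4=3^6=5
R7=4+1=5
CMP R7, 9  (cmp 5,9)
JNZ start: taken
R1=0+16=16
R1=16%2=0
R4=5^6=3
R7=5+1=6
CMP R7, 9  (cmp 6,9)
JNZ start: taken
R1=0+16=16
R1=16%2=0
R4=3^6=5
R7=6+1=7
CMP R7, 9  (cmp 7,9)
JNZ start: taken
R1=0+16=16
R1=16%2=0
R4=5^6=3
R7=7+1=8
CMP R7, 9  (cmp 8,9)
JNZ start: taken
R1=0+16=16
R1=16%2=0
R4=3^6=5
R7=8+1=9
CMP R7, 9  (cmp 9,9)
JNZ start: not taken
R1=0&7=0
halt.
Total executed instructions: 47.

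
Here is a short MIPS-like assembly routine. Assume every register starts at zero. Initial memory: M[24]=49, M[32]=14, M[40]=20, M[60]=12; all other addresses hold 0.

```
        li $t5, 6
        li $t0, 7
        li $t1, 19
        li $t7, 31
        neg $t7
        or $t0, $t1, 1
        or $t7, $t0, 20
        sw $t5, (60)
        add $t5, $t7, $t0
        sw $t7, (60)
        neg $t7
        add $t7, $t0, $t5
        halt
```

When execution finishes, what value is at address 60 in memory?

li $t5, 6 → $t5=6
li $t0, 7 → $t0=7
li $t1, 19 → $t1=19
li $t7, 31 → $t7=31
neg $t7 → $t7=-(31)=-31
or $t0, $t1, 1 → $t0=19|1=19
or $t7, $t0, 20 → $t7=19|20=23
sw $t5, (60) → M[60]=6
add $t5, $t7, $t0 → $t5=23+19=42
sw $t7, (60) → M[60]=23
neg $t7 → $t7=-(23)=-23
add $t7, $t0, $t5 → $t7=19+42=61
halt.

23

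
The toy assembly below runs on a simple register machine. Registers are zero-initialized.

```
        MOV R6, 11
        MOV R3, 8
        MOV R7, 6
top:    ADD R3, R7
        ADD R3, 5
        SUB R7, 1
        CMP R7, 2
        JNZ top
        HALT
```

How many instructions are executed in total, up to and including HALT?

MOV R6, 11 → R6=11
MOV R3, 8 → R3=8
MOV R7, 6 → R7=6
ADD R3, R7 → R3=8+6=14
ADD R3, 5 → R3=14+5=19
SUB R7, 1 → R7=6-1=5
CMP R7, 2  (cmp 5,2)
JNZ top: taken
ADD R3, R7 → R3=19+5=24
ADD R3, 5 → R3=24+5=29
SUB R7, 1 → R7=5-1=4
CMP R7, 2  (cmp 4,2)
JNZ top: taken
ADD R3, R7 → R3=29+4=33
ADD R3, 5 → R3=33+5=38
SUB R7, 1 → R7=4-1=3
CMP R7, 2  (cmp 3,2)
JNZ top: taken
ADD R3, R7 → R3=38+3=41
ADD R3, 5 → R3=41+5=46
SUB R7, 1 → R7=3-1=2
CMP R7, 2  (cmp 2,2)
JNZ top: not taken
halt.
Total executed instructions: 24.

24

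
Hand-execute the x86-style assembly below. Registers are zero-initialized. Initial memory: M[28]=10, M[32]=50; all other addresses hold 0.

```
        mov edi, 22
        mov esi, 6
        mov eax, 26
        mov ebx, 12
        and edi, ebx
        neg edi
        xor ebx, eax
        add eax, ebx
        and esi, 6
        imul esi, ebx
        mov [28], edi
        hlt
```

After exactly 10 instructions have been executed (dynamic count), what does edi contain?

edi=22
esi=6
eax=26
ebx=12
edi=22&12=4
edi=-(4)=-4
ebx=12^26=22
eax=26+22=48
esi=6&6=6
esi=6*22=132
After step 10: edi = -4.

-4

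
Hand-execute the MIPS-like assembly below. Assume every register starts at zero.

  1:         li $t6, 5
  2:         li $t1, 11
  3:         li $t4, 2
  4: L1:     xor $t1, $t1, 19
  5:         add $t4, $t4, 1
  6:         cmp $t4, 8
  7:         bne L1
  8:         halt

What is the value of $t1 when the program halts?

11

li $t6, 5 → $t6=5
li $t1, 11 → $t1=11
li $t4, 2 → $t4=2
xor $t1, $t1, 19 → $t1=11^19=24
add $t4, $t4, 1 → $t4=2+1=3
cmp $t4, 8  (cmp 3,8)
bne L1: taken
xor $t1, $t1, 19 → $t1=24^19=11
add $t4, $t4, 1 → $t4=3+1=4
cmp $t4, 8  (cmp 4,8)
bne L1: taken
xor $t1, $t1, 19 → $t1=11^19=24
add $t4, $t4, 1 → $t4=4+1=5
cmp $t4, 8  (cmp 5,8)
bne L1: taken
xor $t1, $t1, 19 → $t1=24^19=11
add $t4, $t4, 1 → $t4=5+1=6
cmp $t4, 8  (cmp 6,8)
bne L1: taken
xor $t1, $t1, 19 → $t1=11^19=24
add $t4, $t4, 1 → $t4=6+1=7
cmp $t4, 8  (cmp 7,8)
bne L1: taken
xor $t1, $t1, 19 → $t1=24^19=11
add $t4, $t4, 1 → $t4=7+1=8
cmp $t4, 8  (cmp 8,8)
bne L1: not taken
halt.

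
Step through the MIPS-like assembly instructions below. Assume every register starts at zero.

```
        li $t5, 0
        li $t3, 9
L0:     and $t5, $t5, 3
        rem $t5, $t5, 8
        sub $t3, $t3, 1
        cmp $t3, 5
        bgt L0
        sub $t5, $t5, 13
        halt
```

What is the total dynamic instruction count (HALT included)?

24

li $t5, 0 → $t5=0
li $t3, 9 → $t3=9
and $t5, $t5, 3 → $t5=0&3=0
rem $t5, $t5, 8 → $t5=0%8=0
sub $t3, $t3, 1 → $t3=9-1=8
cmp $t3, 5  (cmp 8,5)
bgt L0: taken
and $t5, $t5, 3 → $t5=0&3=0
rem $t5, $t5, 8 → $t5=0%8=0
sub $t3, $t3, 1 → $t3=8-1=7
cmp $t3, 5  (cmp 7,5)
bgt L0: taken
and $t5, $t5, 3 → $t5=0&3=0
rem $t5, $t5, 8 → $t5=0%8=0
sub $t3, $t3, 1 → $t3=7-1=6
cmp $t3, 5  (cmp 6,5)
bgt L0: taken
and $t5, $t5, 3 → $t5=0&3=0
rem $t5, $t5, 8 → $t5=0%8=0
sub $t3, $t3, 1 → $t3=6-1=5
cmp $t3, 5  (cmp 5,5)
bgt L0: not taken
sub $t5, $t5, 13 → $t5=0-13=-13
halt.
Total executed instructions: 24.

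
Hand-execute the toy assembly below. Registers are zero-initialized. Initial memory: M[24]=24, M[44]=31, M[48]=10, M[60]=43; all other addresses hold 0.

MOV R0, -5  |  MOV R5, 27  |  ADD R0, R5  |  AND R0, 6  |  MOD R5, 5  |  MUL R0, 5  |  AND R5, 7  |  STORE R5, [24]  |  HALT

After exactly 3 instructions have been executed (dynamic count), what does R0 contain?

after MOV R0, -5: R0=-5
after MOV R5, 27: R5=27
after ADD R0, R5: R0=(-5)+27=22
After step 3: R0 = 22.

22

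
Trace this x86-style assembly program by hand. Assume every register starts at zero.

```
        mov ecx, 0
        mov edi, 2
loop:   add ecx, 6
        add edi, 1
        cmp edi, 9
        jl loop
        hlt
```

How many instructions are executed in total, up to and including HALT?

31

after mov ecx, 0: ecx=0
after mov edi, 2: edi=2
after add ecx, 6: ecx=0+6=6
after add edi, 1: edi=2+1=3
cmp edi, 9  (cmp 3,9)
jl loop: taken
after add ecx, 6: ecx=6+6=12
after add edi, 1: edi=3+1=4
cmp edi, 9  (cmp 4,9)
jl loop: taken
after add ecx, 6: ecx=12+6=18
after add edi, 1: edi=4+1=5
cmp edi, 9  (cmp 5,9)
jl loop: taken
after add ecx, 6: ecx=18+6=24
after add edi, 1: edi=5+1=6
cmp edi, 9  (cmp 6,9)
jl loop: taken
after add ecx, 6: ecx=24+6=30
after add edi, 1: edi=6+1=7
cmp edi, 9  (cmp 7,9)
jl loop: taken
after add ecx, 6: ecx=30+6=36
after add edi, 1: edi=7+1=8
cmp edi, 9  (cmp 8,9)
jl loop: taken
after add ecx, 6: ecx=36+6=42
after add edi, 1: edi=8+1=9
cmp edi, 9  (cmp 9,9)
jl loop: not taken
halt.
Total executed instructions: 31.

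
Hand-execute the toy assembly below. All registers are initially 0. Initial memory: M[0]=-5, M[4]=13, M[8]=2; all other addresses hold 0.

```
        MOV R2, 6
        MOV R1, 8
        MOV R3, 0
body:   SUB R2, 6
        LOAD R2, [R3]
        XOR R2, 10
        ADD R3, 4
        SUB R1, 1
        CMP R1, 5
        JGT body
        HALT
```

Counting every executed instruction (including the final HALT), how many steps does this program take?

25

R2=6
R1=8
R3=0
R2=6-6=0
R2=M[0]=-5
R2=(-5)^10=-15
R3=0+4=4
R1=8-1=7
CMP R1, 5  (cmp 7,5)
JGT body: taken
R2=(-15)-6=-21
R2=M[4]=13
R2=13^10=7
R3=4+4=8
R1=7-1=6
CMP R1, 5  (cmp 6,5)
JGT body: taken
R2=7-6=1
R2=M[8]=2
R2=2^10=8
R3=8+4=12
R1=6-1=5
CMP R1, 5  (cmp 5,5)
JGT body: not taken
halt.
Total executed instructions: 25.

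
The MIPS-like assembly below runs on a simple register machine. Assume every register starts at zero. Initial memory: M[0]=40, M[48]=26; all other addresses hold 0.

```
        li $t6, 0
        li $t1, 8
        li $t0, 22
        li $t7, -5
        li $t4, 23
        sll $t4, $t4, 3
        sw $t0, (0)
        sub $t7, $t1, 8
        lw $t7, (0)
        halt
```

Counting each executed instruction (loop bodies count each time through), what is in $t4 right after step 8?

$t6=0
$t1=8
$t0=22
$t7=-5
$t4=23
$t4=23<<3=184
sw $t0, (0) → M[0]=22
$t7=8-8=0
After step 8: $t4 = 184.

184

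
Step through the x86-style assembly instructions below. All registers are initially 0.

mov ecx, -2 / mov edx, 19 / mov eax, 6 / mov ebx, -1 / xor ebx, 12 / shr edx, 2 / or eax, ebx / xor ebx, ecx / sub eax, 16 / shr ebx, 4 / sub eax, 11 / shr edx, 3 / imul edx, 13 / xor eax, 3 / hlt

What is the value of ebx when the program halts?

0

ecx=-2
edx=19
eax=6
ebx=-1
ebx=(-1)^12=-13
edx=19>>2=4
eax=6|(-13)=-9
ebx=(-13)^(-2)=13
eax=(-9)-16=-25
ebx=13>>4=0
eax=(-25)-11=-36
edx=4>>3=0
edx=0*13=0
eax=(-36)^3=-33
halt.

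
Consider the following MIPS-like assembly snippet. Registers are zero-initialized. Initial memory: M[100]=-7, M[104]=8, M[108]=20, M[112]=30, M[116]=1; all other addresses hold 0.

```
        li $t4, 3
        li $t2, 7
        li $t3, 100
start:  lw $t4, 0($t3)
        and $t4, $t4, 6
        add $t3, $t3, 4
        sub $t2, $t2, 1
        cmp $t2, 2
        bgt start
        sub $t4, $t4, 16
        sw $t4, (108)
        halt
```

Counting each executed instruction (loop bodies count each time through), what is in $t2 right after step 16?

5

after li $t4, 3: $t4=3
after li $t2, 7: $t2=7
after li $t3, 100: $t3=100
after lw $t4, 0($t3): $t4=M[100]=-7
after and $t4, $t4, 6: $t4=(-7)&6=0
after add $t3, $t3, 4: $t3=100+4=104
after sub $t2, $t2, 1: $t2=7-1=6
cmp $t2, 2  (cmp 6,2)
bgt start: taken
after lw $t4, 0($t3): $t4=M[104]=8
after and $t4, $t4, 6: $t4=8&6=0
after add $t3, $t3, 4: $t3=104+4=108
after sub $t2, $t2, 1: $t2=6-1=5
cmp $t2, 2  (cmp 5,2)
bgt start: taken
after lw $t4, 0($t3): $t4=M[108]=20
After step 16: $t2 = 5.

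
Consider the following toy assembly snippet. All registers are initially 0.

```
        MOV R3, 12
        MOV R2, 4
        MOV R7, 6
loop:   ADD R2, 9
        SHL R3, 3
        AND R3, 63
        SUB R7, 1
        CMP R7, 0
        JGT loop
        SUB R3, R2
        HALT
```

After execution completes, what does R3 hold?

MOV R3, 12 → R3=12
MOV R2, 4 → R2=4
MOV R7, 6 → R7=6
ADD R2, 9 → R2=4+9=13
SHL R3, 3 → R3=12<<3=96
AND R3, 63 → R3=96&63=32
SUB R7, 1 → R7=6-1=5
CMP R7, 0  (cmp 5,0)
JGT loop: taken
ADD R2, 9 → R2=13+9=22
SHL R3, 3 → R3=32<<3=256
AND R3, 63 → R3=256&63=0
SUB R7, 1 → R7=5-1=4
CMP R7, 0  (cmp 4,0)
JGT loop: taken
ADD R2, 9 → R2=22+9=31
SHL R3, 3 → R3=0<<3=0
AND R3, 63 → R3=0&63=0
SUB R7, 1 → R7=4-1=3
CMP R7, 0  (cmp 3,0)
JGT loop: taken
ADD R2, 9 → R2=31+9=40
SHL R3, 3 → R3=0<<3=0
AND R3, 63 → R3=0&63=0
SUB R7, 1 → R7=3-1=2
CMP R7, 0  (cmp 2,0)
JGT loop: taken
ADD R2, 9 → R2=40+9=49
SHL R3, 3 → R3=0<<3=0
AND R3, 63 → R3=0&63=0
SUB R7, 1 → R7=2-1=1
CMP R7, 0  (cmp 1,0)
JGT loop: taken
ADD R2, 9 → R2=49+9=58
SHL R3, 3 → R3=0<<3=0
AND R3, 63 → R3=0&63=0
SUB R7, 1 → R7=1-1=0
CMP R7, 0  (cmp 0,0)
JGT loop: not taken
SUB R3, R2 → R3=0-58=-58
halt.

-58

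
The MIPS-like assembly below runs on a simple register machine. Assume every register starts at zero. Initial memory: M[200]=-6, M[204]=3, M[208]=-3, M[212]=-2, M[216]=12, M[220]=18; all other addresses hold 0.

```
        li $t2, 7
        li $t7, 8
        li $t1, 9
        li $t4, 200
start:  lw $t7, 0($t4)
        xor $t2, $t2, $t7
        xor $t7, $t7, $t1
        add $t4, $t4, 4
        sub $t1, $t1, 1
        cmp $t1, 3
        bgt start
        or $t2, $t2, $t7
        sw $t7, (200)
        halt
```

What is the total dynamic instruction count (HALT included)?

49

li $t2, 7 → $t2=7
li $t7, 8 → $t7=8
li $t1, 9 → $t1=9
li $t4, 200 → $t4=200
lw $t7, 0($t4) → $t7=M[200]=-6
xor $t2, $t2, $t7 → $t2=7^(-6)=-3
xor $t7, $t7, $t1 → $t7=(-6)^9=-13
add $t4, $t4, 4 → $t4=200+4=204
sub $t1, $t1, 1 → $t1=9-1=8
cmp $t1, 3  (cmp 8,3)
bgt start: taken
lw $t7, 0($t4) → $t7=M[204]=3
xor $t2, $t2, $t7 → $t2=(-3)^3=-2
xor $t7, $t7, $t1 → $t7=3^8=11
add $t4, $t4, 4 → $t4=204+4=208
sub $t1, $t1, 1 → $t1=8-1=7
cmp $t1, 3  (cmp 7,3)
bgt start: taken
lw $t7, 0($t4) → $t7=M[208]=-3
xor $t2, $t2, $t7 → $t2=(-2)^(-3)=3
xor $t7, $t7, $t1 → $t7=(-3)^7=-6
add $t4, $t4, 4 → $t4=208+4=212
sub $t1, $t1, 1 → $t1=7-1=6
cmp $t1, 3  (cmp 6,3)
bgt start: taken
lw $t7, 0($t4) → $t7=M[212]=-2
xor $t2, $t2, $t7 → $t2=3^(-2)=-3
xor $t7, $t7, $t1 → $t7=(-2)^6=-8
add $t4, $t4, 4 → $t4=212+4=216
sub $t1, $t1, 1 → $t1=6-1=5
cmp $t1, 3  (cmp 5,3)
bgt start: taken
lw $t7, 0($t4) → $t7=M[216]=12
xor $t2, $t2, $t7 → $t2=(-3)^12=-15
xor $t7, $t7, $t1 → $t7=12^5=9
add $t4, $t4, 4 → $t4=216+4=220
sub $t1, $t1, 1 → $t1=5-1=4
cmp $t1, 3  (cmp 4,3)
bgt start: taken
lw $t7, 0($t4) → $t7=M[220]=18
xor $t2, $t2, $t7 → $t2=(-15)^18=-29
xor $t7, $t7, $t1 → $t7=18^4=22
add $t4, $t4, 4 → $t4=220+4=224
sub $t1, $t1, 1 → $t1=4-1=3
cmp $t1, 3  (cmp 3,3)
bgt start: not taken
or $t2, $t2, $t7 → $t2=(-29)|22=-9
sw $t7, (200) → M[200]=22
halt.
Total executed instructions: 49.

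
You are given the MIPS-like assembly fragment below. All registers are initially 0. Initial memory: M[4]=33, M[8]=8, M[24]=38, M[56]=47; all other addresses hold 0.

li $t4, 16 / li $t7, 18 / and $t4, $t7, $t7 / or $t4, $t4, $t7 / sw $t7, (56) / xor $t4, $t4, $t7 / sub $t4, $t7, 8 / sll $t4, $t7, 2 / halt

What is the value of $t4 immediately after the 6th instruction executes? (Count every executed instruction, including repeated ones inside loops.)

li $t4, 16 → $t4=16
li $t7, 18 → $t7=18
and $t4, $t7, $t7 → $t4=18&18=18
or $t4, $t4, $t7 → $t4=18|18=18
sw $t7, (56) → M[56]=18
xor $t4, $t4, $t7 → $t4=18^18=0
After step 6: $t4 = 0.

0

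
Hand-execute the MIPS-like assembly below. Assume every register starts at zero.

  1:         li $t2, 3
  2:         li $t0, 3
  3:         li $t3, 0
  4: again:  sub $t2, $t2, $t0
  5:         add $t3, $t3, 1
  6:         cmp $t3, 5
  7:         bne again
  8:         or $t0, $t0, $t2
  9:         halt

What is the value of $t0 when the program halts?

-9

li $t2, 3 → $t2=3
li $t0, 3 → $t0=3
li $t3, 0 → $t3=0
sub $t2, $t2, $t0 → $t2=3-3=0
add $t3, $t3, 1 → $t3=0+1=1
cmp $t3, 5  (cmp 1,5)
bne again: taken
sub $t2, $t2, $t0 → $t2=0-3=-3
add $t3, $t3, 1 → $t3=1+1=2
cmp $t3, 5  (cmp 2,5)
bne again: taken
sub $t2, $t2, $t0 → $t2=(-3)-3=-6
add $t3, $t3, 1 → $t3=2+1=3
cmp $t3, 5  (cmp 3,5)
bne again: taken
sub $t2, $t2, $t0 → $t2=(-6)-3=-9
add $t3, $t3, 1 → $t3=3+1=4
cmp $t3, 5  (cmp 4,5)
bne again: taken
sub $t2, $t2, $t0 → $t2=(-9)-3=-12
add $t3, $t3, 1 → $t3=4+1=5
cmp $t3, 5  (cmp 5,5)
bne again: not taken
or $t0, $t0, $t2 → $t0=3|(-12)=-9
halt.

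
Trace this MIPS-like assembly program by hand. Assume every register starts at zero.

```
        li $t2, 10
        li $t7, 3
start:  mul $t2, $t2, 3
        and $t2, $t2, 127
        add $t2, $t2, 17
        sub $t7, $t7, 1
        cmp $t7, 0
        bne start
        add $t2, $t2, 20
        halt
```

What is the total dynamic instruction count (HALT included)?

li $t2, 10 → $t2=10
li $t7, 3 → $t7=3
mul $t2, $t2, 3 → $t2=10*3=30
and $t2, $t2, 127 → $t2=30&127=30
add $t2, $t2, 17 → $t2=30+17=47
sub $t7, $t7, 1 → $t7=3-1=2
cmp $t7, 0  (cmp 2,0)
bne start: taken
mul $t2, $t2, 3 → $t2=47*3=141
and $t2, $t2, 127 → $t2=141&127=13
add $t2, $t2, 17 → $t2=13+17=30
sub $t7, $t7, 1 → $t7=2-1=1
cmp $t7, 0  (cmp 1,0)
bne start: taken
mul $t2, $t2, 3 → $t2=30*3=90
and $t2, $t2, 127 → $t2=90&127=90
add $t2, $t2, 17 → $t2=90+17=107
sub $t7, $t7, 1 → $t7=1-1=0
cmp $t7, 0  (cmp 0,0)
bne start: not taken
add $t2, $t2, 20 → $t2=107+20=127
halt.
Total executed instructions: 22.

22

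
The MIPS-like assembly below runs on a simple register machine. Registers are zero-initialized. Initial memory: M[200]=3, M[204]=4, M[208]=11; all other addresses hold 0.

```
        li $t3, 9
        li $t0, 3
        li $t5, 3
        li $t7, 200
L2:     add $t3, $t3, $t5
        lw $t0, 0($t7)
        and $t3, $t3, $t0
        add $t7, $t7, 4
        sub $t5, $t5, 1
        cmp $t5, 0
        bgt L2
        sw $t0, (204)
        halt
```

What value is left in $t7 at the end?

212

after li $t3, 9: $t3=9
after li $t0, 3: $t0=3
after li $t5, 3: $t5=3
after li $t7, 200: $t7=200
after add $t3, $t3, $t5: $t3=9+3=12
after lw $t0, 0($t7): $t0=M[200]=3
after and $t3, $t3, $t0: $t3=12&3=0
after add $t7, $t7, 4: $t7=200+4=204
after sub $t5, $t5, 1: $t5=3-1=2
cmp $t5, 0  (cmp 2,0)
bgt L2: taken
after add $t3, $t3, $t5: $t3=0+2=2
after lw $t0, 0($t7): $t0=M[204]=4
after and $t3, $t3, $t0: $t3=2&4=0
after add $t7, $t7, 4: $t7=204+4=208
after sub $t5, $t5, 1: $t5=2-1=1
cmp $t5, 0  (cmp 1,0)
bgt L2: taken
after add $t3, $t3, $t5: $t3=0+1=1
after lw $t0, 0($t7): $t0=M[208]=11
after and $t3, $t3, $t0: $t3=1&11=1
after add $t7, $t7, 4: $t7=208+4=212
after sub $t5, $t5, 1: $t5=1-1=0
cmp $t5, 0  (cmp 0,0)
bgt L2: not taken
sw $t0, (204) → M[204]=11
halt.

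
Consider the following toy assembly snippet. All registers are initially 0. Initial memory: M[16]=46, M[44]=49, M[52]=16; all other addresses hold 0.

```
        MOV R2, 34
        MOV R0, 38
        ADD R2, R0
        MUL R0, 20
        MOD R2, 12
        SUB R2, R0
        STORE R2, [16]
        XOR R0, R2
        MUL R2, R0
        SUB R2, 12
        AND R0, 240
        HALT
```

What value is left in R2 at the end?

12148

R2=34
R0=38
R2=34+38=72
R0=38*20=760
R2=72%12=0
R2=0-760=-760
STORE R2, [16] → M[16]=-760
R0=760^(-760)=-16
R2=(-760)*(-16)=12160
R2=12160-12=12148
R0=(-16)&240=240
halt.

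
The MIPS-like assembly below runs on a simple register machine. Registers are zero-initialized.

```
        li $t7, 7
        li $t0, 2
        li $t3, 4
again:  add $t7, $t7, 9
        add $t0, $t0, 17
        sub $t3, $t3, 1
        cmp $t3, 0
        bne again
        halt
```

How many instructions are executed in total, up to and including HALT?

after li $t7, 7: $t7=7
after li $t0, 2: $t0=2
after li $t3, 4: $t3=4
after add $t7, $t7, 9: $t7=7+9=16
after add $t0, $t0, 17: $t0=2+17=19
after sub $t3, $t3, 1: $t3=4-1=3
cmp $t3, 0  (cmp 3,0)
bne again: taken
after add $t7, $t7, 9: $t7=16+9=25
after add $t0, $t0, 17: $t0=19+17=36
after sub $t3, $t3, 1: $t3=3-1=2
cmp $t3, 0  (cmp 2,0)
bne again: taken
after add $t7, $t7, 9: $t7=25+9=34
after add $t0, $t0, 17: $t0=36+17=53
after sub $t3, $t3, 1: $t3=2-1=1
cmp $t3, 0  (cmp 1,0)
bne again: taken
after add $t7, $t7, 9: $t7=34+9=43
after add $t0, $t0, 17: $t0=53+17=70
after sub $t3, $t3, 1: $t3=1-1=0
cmp $t3, 0  (cmp 0,0)
bne again: not taken
halt.
Total executed instructions: 24.

24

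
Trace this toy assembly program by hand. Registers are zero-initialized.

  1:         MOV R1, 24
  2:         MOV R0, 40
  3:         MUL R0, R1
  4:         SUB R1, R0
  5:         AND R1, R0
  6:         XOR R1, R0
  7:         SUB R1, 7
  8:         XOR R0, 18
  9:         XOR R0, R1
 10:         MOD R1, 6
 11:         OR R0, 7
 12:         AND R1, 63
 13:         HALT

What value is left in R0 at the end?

175

R1=24
R0=40
R0=40*24=960
R1=24-960=-936
R1=(-936)&960=64
R1=64^960=896
R1=896-7=889
R0=960^18=978
R0=978^889=171
R1=889%6=1
R0=171|7=175
R1=1&63=1
halt.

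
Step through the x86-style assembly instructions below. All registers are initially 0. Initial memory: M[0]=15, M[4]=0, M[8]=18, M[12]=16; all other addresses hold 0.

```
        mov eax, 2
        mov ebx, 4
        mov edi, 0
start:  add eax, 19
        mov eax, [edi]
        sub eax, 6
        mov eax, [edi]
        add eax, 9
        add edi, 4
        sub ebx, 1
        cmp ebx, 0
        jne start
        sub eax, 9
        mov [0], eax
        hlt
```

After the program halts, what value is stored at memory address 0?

16

eax=2
ebx=4
edi=0
eax=2+19=21
eax=M[0]=15
eax=15-6=9
eax=M[0]=15
eax=15+9=24
edi=0+4=4
ebx=4-1=3
cmp ebx, 0  (cmp 3,0)
jne start: taken
eax=24+19=43
eax=M[4]=0
eax=0-6=-6
eax=M[4]=0
eax=0+9=9
edi=4+4=8
ebx=3-1=2
cmp ebx, 0  (cmp 2,0)
jne start: taken
eax=9+19=28
eax=M[8]=18
eax=18-6=12
eax=M[8]=18
eax=18+9=27
edi=8+4=12
ebx=2-1=1
cmp ebx, 0  (cmp 1,0)
jne start: taken
eax=27+19=46
eax=M[12]=16
eax=16-6=10
eax=M[12]=16
eax=16+9=25
edi=12+4=16
ebx=1-1=0
cmp ebx, 0  (cmp 0,0)
jne start: not taken
eax=25-9=16
mov [0], eax → M[0]=16
halt.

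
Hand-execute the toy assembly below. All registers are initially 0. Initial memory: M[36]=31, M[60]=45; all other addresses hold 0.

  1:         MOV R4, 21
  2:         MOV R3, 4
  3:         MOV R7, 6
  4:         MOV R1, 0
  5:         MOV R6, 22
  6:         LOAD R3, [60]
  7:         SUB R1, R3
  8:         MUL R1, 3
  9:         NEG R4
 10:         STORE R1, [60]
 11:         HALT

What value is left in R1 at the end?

-135

after MOV R4, 21: R4=21
after MOV R3, 4: R3=4
after MOV R7, 6: R7=6
after MOV R1, 0: R1=0
after MOV R6, 22: R6=22
after LOAD R3, [60]: R3=M[60]=45
after SUB R1, R3: R1=0-45=-45
after MUL R1, 3: R1=(-45)*3=-135
after NEG R4: R4=-(21)=-21
STORE R1, [60] → M[60]=-135
halt.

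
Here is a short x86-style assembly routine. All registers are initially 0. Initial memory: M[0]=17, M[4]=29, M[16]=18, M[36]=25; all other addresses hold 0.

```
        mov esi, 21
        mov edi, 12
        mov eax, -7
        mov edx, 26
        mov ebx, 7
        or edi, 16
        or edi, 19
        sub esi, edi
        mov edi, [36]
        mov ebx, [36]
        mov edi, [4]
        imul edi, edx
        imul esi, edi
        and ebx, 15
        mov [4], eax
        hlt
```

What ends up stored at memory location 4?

-7

after mov esi, 21: esi=21
after mov edi, 12: edi=12
after mov eax, -7: eax=-7
after mov edx, 26: edx=26
after mov ebx, 7: ebx=7
after or edi, 16: edi=12|16=28
after or edi, 19: edi=28|19=31
after sub esi, edi: esi=21-31=-10
after mov edi, [36]: edi=M[36]=25
after mov ebx, [36]: ebx=M[36]=25
after mov edi, [4]: edi=M[4]=29
after imul edi, edx: edi=29*26=754
after imul esi, edi: esi=(-10)*754=-7540
after and ebx, 15: ebx=25&15=9
mov [4], eax → M[4]=-7
halt.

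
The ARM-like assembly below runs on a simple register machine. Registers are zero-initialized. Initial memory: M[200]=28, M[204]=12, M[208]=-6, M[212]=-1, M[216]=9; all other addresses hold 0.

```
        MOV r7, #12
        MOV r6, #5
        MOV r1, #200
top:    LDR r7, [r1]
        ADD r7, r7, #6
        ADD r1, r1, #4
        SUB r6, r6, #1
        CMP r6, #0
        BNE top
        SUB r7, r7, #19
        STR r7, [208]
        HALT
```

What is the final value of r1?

220

after MOV r7, #12: r7=12
after MOV r6, #5: r6=5
after MOV r1, #200: r1=200
after LDR r7, [r1]: r7=M[200]=28
after ADD r7, r7, #6: r7=28+6=34
after ADD r1, r1, #4: r1=200+4=204
after SUB r6, r6, #1: r6=5-1=4
CMP r6, #0  (cmp 4,0)
BNE top: taken
after LDR r7, [r1]: r7=M[204]=12
after ADD r7, r7, #6: r7=12+6=18
after ADD r1, r1, #4: r1=204+4=208
after SUB r6, r6, #1: r6=4-1=3
CMP r6, #0  (cmp 3,0)
BNE top: taken
after LDR r7, [r1]: r7=M[208]=-6
after ADD r7, r7, #6: r7=(-6)+6=0
after ADD r1, r1, #4: r1=208+4=212
after SUB r6, r6, #1: r6=3-1=2
CMP r6, #0  (cmp 2,0)
BNE top: taken
after LDR r7, [r1]: r7=M[212]=-1
after ADD r7, r7, #6: r7=(-1)+6=5
after ADD r1, r1, #4: r1=212+4=216
after SUB r6, r6, #1: r6=2-1=1
CMP r6, #0  (cmp 1,0)
BNE top: taken
after LDR r7, [r1]: r7=M[216]=9
after ADD r7, r7, #6: r7=9+6=15
after ADD r1, r1, #4: r1=216+4=220
after SUB r6, r6, #1: r6=1-1=0
CMP r6, #0  (cmp 0,0)
BNE top: not taken
after SUB r7, r7, #19: r7=15-19=-4
STR r7, [208] → M[208]=-4
halt.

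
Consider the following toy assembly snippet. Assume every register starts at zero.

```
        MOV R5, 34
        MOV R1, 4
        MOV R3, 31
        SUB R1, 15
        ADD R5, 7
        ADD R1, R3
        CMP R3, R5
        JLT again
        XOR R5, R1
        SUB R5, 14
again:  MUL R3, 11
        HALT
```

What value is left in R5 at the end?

R5=34
R1=4
R3=31
R1=4-15=-11
R5=34+7=41
R1=(-11)+31=20
CMP R3, R5  (cmp 31,41)
JLT again: taken
R3=31*11=341
halt.

41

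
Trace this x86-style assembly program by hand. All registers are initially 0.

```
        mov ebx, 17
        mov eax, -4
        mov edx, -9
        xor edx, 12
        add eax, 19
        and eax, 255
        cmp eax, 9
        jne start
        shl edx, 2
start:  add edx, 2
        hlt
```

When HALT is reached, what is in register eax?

15

mov ebx, 17 → ebx=17
mov eax, -4 → eax=-4
mov edx, -9 → edx=-9
xor edx, 12 → edx=(-9)^12=-5
add eax, 19 → eax=(-4)+19=15
and eax, 255 → eax=15&255=15
cmp eax, 9  (cmp 15,9)
jne start: taken
add edx, 2 → edx=(-5)+2=-3
halt.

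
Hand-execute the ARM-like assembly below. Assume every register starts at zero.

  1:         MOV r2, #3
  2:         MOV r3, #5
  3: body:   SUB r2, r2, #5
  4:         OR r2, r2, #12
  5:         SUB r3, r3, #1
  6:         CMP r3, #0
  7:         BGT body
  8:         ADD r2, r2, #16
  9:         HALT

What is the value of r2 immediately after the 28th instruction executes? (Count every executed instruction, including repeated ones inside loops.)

after MOV r2, #3: r2=3
after MOV r3, #5: r3=5
after SUB r2, r2, #5: r2=3-5=-2
after OR r2, r2, #12: r2=(-2)|12=-2
after SUB r3, r3, #1: r3=5-1=4
CMP r3, #0  (cmp 4,0)
BGT body: taken
after SUB r2, r2, #5: r2=(-2)-5=-7
after OR r2, r2, #12: r2=(-7)|12=-3
after SUB r3, r3, #1: r3=4-1=3
CMP r3, #0  (cmp 3,0)
BGT body: taken
after SUB r2, r2, #5: r2=(-3)-5=-8
after OR r2, r2, #12: r2=(-8)|12=-4
after SUB r3, r3, #1: r3=3-1=2
CMP r3, #0  (cmp 2,0)
BGT body: taken
after SUB r2, r2, #5: r2=(-4)-5=-9
after OR r2, r2, #12: r2=(-9)|12=-1
after SUB r3, r3, #1: r3=2-1=1
CMP r3, #0  (cmp 1,0)
BGT body: taken
after SUB r2, r2, #5: r2=(-1)-5=-6
after OR r2, r2, #12: r2=(-6)|12=-2
after SUB r3, r3, #1: r3=1-1=0
CMP r3, #0  (cmp 0,0)
BGT body: not taken
after ADD r2, r2, #16: r2=(-2)+16=14
After step 28: r2 = 14.

14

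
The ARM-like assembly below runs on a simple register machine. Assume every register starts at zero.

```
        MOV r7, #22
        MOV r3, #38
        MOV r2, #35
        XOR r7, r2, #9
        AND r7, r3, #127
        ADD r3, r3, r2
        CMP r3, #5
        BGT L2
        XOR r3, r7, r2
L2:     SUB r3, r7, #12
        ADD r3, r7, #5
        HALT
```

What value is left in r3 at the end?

r7=22
r3=38
r2=35
r7=35^9=42
r7=38&127=38
r3=38+35=73
CMP r3, #5  (cmp 73,5)
BGT L2: taken
r3=38-12=26
r3=38+5=43
halt.

43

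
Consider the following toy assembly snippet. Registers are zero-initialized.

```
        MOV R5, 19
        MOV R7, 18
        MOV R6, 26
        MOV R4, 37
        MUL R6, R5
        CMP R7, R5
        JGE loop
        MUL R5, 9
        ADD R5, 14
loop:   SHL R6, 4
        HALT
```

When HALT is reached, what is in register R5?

185

MOV R5, 19 → R5=19
MOV R7, 18 → R7=18
MOV R6, 26 → R6=26
MOV R4, 37 → R4=37
MUL R6, R5 → R6=26*19=494
CMP R7, R5  (cmp 18,19)
JGE loop: not taken
MUL R5, 9 → R5=19*9=171
ADD R5, 14 → R5=171+14=185
SHL R6, 4 → R6=494<<4=7904
halt.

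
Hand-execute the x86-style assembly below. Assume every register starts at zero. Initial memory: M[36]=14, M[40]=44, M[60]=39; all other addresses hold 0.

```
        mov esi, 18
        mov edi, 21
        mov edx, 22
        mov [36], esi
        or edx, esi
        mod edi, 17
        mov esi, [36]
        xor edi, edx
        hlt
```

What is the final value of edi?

18

mov esi, 18 → esi=18
mov edi, 21 → edi=21
mov edx, 22 → edx=22
mov [36], esi → M[36]=18
or edx, esi → edx=22|18=22
mod edi, 17 → edi=21%17=4
mov esi, [36] → esi=M[36]=18
xor edi, edx → edi=4^22=18
halt.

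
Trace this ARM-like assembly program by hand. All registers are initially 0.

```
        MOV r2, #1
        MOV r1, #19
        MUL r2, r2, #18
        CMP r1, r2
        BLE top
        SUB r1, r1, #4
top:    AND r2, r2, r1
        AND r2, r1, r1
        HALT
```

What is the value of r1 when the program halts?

15

after MOV r2, #1: r2=1
after MOV r1, #19: r1=19
after MUL r2, r2, #18: r2=1*18=18
CMP r1, r2  (cmp 19,18)
BLE top: not taken
after SUB r1, r1, #4: r1=19-4=15
after AND r2, r2, r1: r2=18&15=2
after AND r2, r1, r1: r2=15&15=15
halt.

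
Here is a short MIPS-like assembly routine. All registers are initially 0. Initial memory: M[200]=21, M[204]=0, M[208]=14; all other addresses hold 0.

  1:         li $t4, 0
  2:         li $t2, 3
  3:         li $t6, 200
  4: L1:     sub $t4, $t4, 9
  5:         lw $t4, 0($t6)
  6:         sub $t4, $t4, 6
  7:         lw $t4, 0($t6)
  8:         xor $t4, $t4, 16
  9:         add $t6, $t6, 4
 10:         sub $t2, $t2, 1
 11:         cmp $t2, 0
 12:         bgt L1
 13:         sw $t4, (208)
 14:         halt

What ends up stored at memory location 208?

after li $t4, 0: $t4=0
after li $t2, 3: $t2=3
after li $t6, 200: $t6=200
after sub $t4, $t4, 9: $t4=0-9=-9
after lw $t4, 0($t6): $t4=M[200]=21
after sub $t4, $t4, 6: $t4=21-6=15
after lw $t4, 0($t6): $t4=M[200]=21
after xor $t4, $t4, 16: $t4=21^16=5
after add $t6, $t6, 4: $t6=200+4=204
after sub $t2, $t2, 1: $t2=3-1=2
cmp $t2, 0  (cmp 2,0)
bgt L1: taken
after sub $t4, $t4, 9: $t4=5-9=-4
after lw $t4, 0($t6): $t4=M[204]=0
after sub $t4, $t4, 6: $t4=0-6=-6
after lw $t4, 0($t6): $t4=M[204]=0
after xor $t4, $t4, 16: $t4=0^16=16
after add $t6, $t6, 4: $t6=204+4=208
after sub $t2, $t2, 1: $t2=2-1=1
cmp $t2, 0  (cmp 1,0)
bgt L1: taken
after sub $t4, $t4, 9: $t4=16-9=7
after lw $t4, 0($t6): $t4=M[208]=14
after sub $t4, $t4, 6: $t4=14-6=8
after lw $t4, 0($t6): $t4=M[208]=14
after xor $t4, $t4, 16: $t4=14^16=30
after add $t6, $t6, 4: $t6=208+4=212
after sub $t2, $t2, 1: $t2=1-1=0
cmp $t2, 0  (cmp 0,0)
bgt L1: not taken
sw $t4, (208) → M[208]=30
halt.

30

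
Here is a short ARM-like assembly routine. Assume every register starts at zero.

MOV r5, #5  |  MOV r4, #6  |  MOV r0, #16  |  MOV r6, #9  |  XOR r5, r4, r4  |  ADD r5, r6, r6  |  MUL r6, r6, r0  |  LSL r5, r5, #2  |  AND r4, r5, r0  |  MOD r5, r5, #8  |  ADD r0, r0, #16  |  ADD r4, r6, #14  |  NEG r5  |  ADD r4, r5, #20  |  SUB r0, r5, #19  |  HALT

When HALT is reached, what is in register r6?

144

MOV r5, #5 → r5=5
MOV r4, #6 → r4=6
MOV r0, #16 → r0=16
MOV r6, #9 → r6=9
XOR r5, r4, r4 → r5=6^6=0
ADD r5, r6, r6 → r5=9+9=18
MUL r6, r6, r0 → r6=9*16=144
LSL r5, r5, #2 → r5=18<<2=72
AND r4, r5, r0 → r4=72&16=0
MOD r5, r5, #8 → r5=72%8=0
ADD r0, r0, #16 → r0=16+16=32
ADD r4, r6, #14 → r4=144+14=158
NEG r5 → r5=-(0)=0
ADD r4, r5, #20 → r4=0+20=20
SUB r0, r5, #19 → r0=0-19=-19
halt.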